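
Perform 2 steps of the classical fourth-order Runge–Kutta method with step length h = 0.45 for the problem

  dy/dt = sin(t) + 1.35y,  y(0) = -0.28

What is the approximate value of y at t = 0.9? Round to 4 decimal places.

-0.3451

RK4: k1 = f(t_n, y_n); k2 = f(t_n + h/2, y_n + (h/2)·k1); k3 = f(t_n + h/2, y_n + (h/2)·k2); k4 = f(t_n + h, y_n + h·k3); y_{n+1} = y_n + (h/6)·(k1 + 2k2 + 2k3 + k4).
t=0.000000, y=-0.280000:
  k1 = f(0.000000, -0.280000) = -0.378000
  k2 = f(0.225000, -0.365050) = -0.269711
  k3 = f(0.225000, -0.340685) = -0.236818
  k4 = f(0.450000, -0.386568) = -0.086902
  y ← -0.280000 + (0.45/6)·(k1 + 2k2 + 2k3 + k4) = -0.390847
t=0.450000, y=-0.390847:
  k1 = f(0.450000, -0.390847) = -0.092678
  k2 = f(0.675000, -0.411700) = 0.069103
  k3 = f(0.675000, -0.375299) = 0.118244
  k4 = f(0.900000, -0.337637) = 0.327516
  y ← -0.390847 + (0.45/6)·(k1 + 2k2 + 2k3 + k4) = -0.345132
y(0.9) ≈ -0.3451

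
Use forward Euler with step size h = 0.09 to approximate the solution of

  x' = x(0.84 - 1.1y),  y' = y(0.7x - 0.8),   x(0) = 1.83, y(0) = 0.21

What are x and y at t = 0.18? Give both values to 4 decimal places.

2.0344, 0.2300

Euler on (x,y): x_{n+1} = x_n + h·x', y_{n+1} = y_n + h·y'.
0.000000: (1.830000, 0.210000); f=(1.114470, 0.101010) → (1.930302, 0.219091)
0.090000: (1.930302, 0.219091); f=(1.156251, 0.120765) → (2.034365, 0.229960)
(x(0.18), y(0.18)) ≈ (2.0344, 0.2300)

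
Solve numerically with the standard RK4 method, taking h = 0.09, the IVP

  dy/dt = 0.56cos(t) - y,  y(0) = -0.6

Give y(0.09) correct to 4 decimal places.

RK4: k1 = f(t_n, y_n); k2 = f(t_n + h/2, y_n + (h/2)·k1); k3 = f(t_n + h/2, y_n + (h/2)·k2); k4 = f(t_n + h, y_n + h·k3); y_{n+1} = y_n + (h/6)·(k1 + 2k2 + 2k3 + k4).
t=0.000000, y=-0.600000:
  k1 = f(0.000000, -0.600000) = 1.160000
  k2 = f(0.045000, -0.547800) = 1.107233
  k3 = f(0.045000, -0.550175) = 1.109608
  k4 = f(0.090000, -0.500135) = 1.057869
  y ← -0.600000 + (0.09/6)·(k1 + 2k2 + 2k3 + k4) = -0.500227
y(0.09) ≈ -0.5002

-0.5002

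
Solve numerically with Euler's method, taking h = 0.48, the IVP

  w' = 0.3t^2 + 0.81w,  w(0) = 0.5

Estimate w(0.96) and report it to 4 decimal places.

0.9976

Euler: w_{n+1} = w_n + h·f(t_n, w_n).
t=0.000000, w=0.500000: f=0.405000 → w ← 0.500000 + 0.48·0.405000 = 0.694400
t=0.480000, w=0.694400: f=0.631584 → w ← 0.694400 + 0.48·0.631584 = 0.997560
w(0.96) ≈ 0.9976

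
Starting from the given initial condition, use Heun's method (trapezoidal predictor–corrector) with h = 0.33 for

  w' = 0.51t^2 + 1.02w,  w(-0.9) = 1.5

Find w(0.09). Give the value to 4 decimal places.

Heun: k1 = f(t_n, w_n); k2 = f(t_n + h, w_n + h·k1); w_{n+1} = w_n + (h/2)·(k1 + k2).
t=-0.900000, w=1.500000:
  k1 = f(-0.900000, 1.500000) = 1.943100
  k2 = f(-0.570000, 2.141223) = 2.349746
  w ← 1.500000 + (0.33/2)·(1.943100 + 2.349746) = 2.208320
t=-0.570000, w=2.208320:
  k1 = f(-0.570000, 2.208320) = 2.418185
  k2 = f(-0.240000, 3.006321) = 3.095823
  w ← 2.208320 + (0.33/2)·(2.418185 + 3.095823) = 3.118131
t=-0.240000, w=3.118131:
  k1 = f(-0.240000, 3.118131) = 3.209870
  k2 = f(0.090000, 4.177388) = 4.265067
  w ← 3.118131 + (0.33/2)·(3.209870 + 4.265067) = 4.351496
w(0.09) ≈ 4.3515

4.3515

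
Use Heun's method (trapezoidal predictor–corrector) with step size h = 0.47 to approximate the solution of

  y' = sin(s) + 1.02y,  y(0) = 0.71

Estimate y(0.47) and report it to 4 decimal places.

Heun: k1 = f(s_n, y_n); k2 = f(s_n + h, y_n + h·k1); y_{n+1} = y_n + (h/2)·(k1 + k2).
s=0.000000, y=0.710000:
  k1 = f(0.000000, 0.710000) = 0.724200
  k2 = f(0.470000, 1.050374) = 1.524268
  y ← 0.710000 + (0.47/2)·(0.724200 + 1.524268) = 1.238390
y(0.47) ≈ 1.2384

1.2384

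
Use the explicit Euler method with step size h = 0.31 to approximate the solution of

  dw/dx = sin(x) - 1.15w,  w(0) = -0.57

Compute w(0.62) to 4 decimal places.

-0.1415

Euler: w_{n+1} = w_n + h·f(x_n, w_n).
x=0.000000, w=-0.570000: f=0.655500 → w ← -0.570000 + 0.31·0.655500 = -0.366795
x=0.310000, w=-0.366795: f=0.726873 → w ← -0.366795 + 0.31·0.726873 = -0.141464
w(0.62) ≈ -0.1415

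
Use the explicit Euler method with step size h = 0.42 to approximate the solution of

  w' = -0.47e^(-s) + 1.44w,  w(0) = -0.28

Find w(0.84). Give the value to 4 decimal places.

Euler: w_{n+1} = w_n + h·f(s_n, w_n).
s=0.000000, w=-0.280000: f=-0.873200 → w ← -0.280000 + 0.42·(-0.873200) = -0.646744
s=0.420000, w=-0.646744: f=-1.240123 → w ← -0.646744 + 0.42·(-1.240123) = -1.167596
w(0.84) ≈ -1.1676

-1.1676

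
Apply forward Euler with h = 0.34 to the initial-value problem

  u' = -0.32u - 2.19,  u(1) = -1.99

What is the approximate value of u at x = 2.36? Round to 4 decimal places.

-3.7819

Euler: u_{n+1} = u_n + h·f(x_n, u_n).
x=1.000000, u=-1.990000: f=-1.553200 → u ← -1.990000 + 0.34·(-1.553200) = -2.518088
x=1.340000, u=-2.518088: f=-1.384212 → u ← -2.518088 + 0.34·(-1.384212) = -2.988720
x=1.680000, u=-2.988720: f=-1.233610 → u ← -2.988720 + 0.34·(-1.233610) = -3.408147
x=2.020000, u=-3.408147: f=-1.099393 → u ← -3.408147 + 0.34·(-1.099393) = -3.781941
u(2.36) ≈ -3.7819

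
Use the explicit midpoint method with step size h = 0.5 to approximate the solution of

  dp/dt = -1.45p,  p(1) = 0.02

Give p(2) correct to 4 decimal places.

0.0058

Midpoint: k1 = f(t_n, p_n); k2 = f(t_n + h/2, p_n + (h/2)·k1); p_{n+1} = p_n + h·k2.
t=1.000000, p=0.020000:
  k1 = f(1.000000, 0.020000) = -0.029000
  k2 = f(1.250000, 0.012750) = -0.018488
  p ← 0.020000 + 0.5·(-0.018488) = 0.010756
t=1.500000, p=0.010756:
  k1 = f(1.500000, 0.010756) = -0.015597
  k2 = f(1.750000, 0.006857) = -0.009943
  p ← 0.010756 + 0.5·(-0.009943) = 0.005785
p(2) ≈ 0.0058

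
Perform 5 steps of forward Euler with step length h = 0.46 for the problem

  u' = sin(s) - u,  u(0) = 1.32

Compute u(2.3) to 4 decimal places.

Euler: u_{n+1} = u_n + h·f(s_n, u_n).
s=0.000000, u=1.320000: f=-1.320000 → u ← 1.320000 + 0.46·(-1.320000) = 0.712800
s=0.460000, u=0.712800: f=-0.268852 → u ← 0.712800 + 0.46·(-0.268852) = 0.589128
s=0.920000, u=0.589128: f=0.206473 → u ← 0.589128 + 0.46·0.206473 = 0.684106
s=1.380000, u=0.684106: f=0.297748 → u ← 0.684106 + 0.46·0.297748 = 0.821070
s=1.840000, u=0.821070: f=0.142913 → u ← 0.821070 + 0.46·0.142913 = 0.886810
u(2.3) ≈ 0.8868

0.8868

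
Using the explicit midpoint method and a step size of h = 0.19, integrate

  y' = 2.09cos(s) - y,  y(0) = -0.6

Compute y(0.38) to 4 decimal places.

Midpoint: k1 = f(s_n, y_n); k2 = f(s_n + h/2, y_n + (h/2)·k1); y_{n+1} = y_n + h·k2.
s=0.000000, y=-0.600000:
  k1 = f(0.000000, -0.600000) = 2.690000
  k2 = f(0.095000, -0.344450) = 2.425026
  y ← -0.600000 + 0.19·2.425026 = -0.139245
s=0.190000, y=-0.139245:
  k1 = f(0.190000, -0.139245) = 2.191634
  k2 = f(0.285000, 0.068960) = 1.936733
  y ← -0.139245 + 0.19·1.936733 = 0.228734
y(0.38) ≈ 0.2287

0.2287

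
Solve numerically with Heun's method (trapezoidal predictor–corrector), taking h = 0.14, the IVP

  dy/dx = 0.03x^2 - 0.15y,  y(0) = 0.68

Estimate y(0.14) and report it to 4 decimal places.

Heun: k1 = f(x_n, y_n); k2 = f(x_n + h, y_n + h·k1); y_{n+1} = y_n + (h/2)·(k1 + k2).
x=0.000000, y=0.680000:
  k1 = f(0.000000, 0.680000) = -0.102000
  k2 = f(0.140000, 0.665720) = -0.099270
  y ← 0.680000 + (0.14/2)·(-0.102000 + (-0.099270)) = 0.665911
y(0.14) ≈ 0.6659

0.6659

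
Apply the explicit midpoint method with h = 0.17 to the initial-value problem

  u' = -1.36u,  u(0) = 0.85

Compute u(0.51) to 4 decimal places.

Midpoint: k1 = f(x_n, u_n); k2 = f(x_n + h/2, u_n + (h/2)·k1); u_{n+1} = u_n + h·k2.
x=0.000000, u=0.850000:
  k1 = f(0.000000, 0.850000) = -1.156000
  k2 = f(0.085000, 0.751740) = -1.022366
  u ← 0.850000 + 0.17·(-1.022366) = 0.676198
x=0.170000, u=0.676198:
  k1 = f(0.170000, 0.676198) = -0.919629
  k2 = f(0.255000, 0.598029) = -0.813320
  u ← 0.676198 + 0.17·(-0.813320) = 0.537933
x=0.340000, u=0.537933:
  k1 = f(0.340000, 0.537933) = -0.731589
  k2 = f(0.425000, 0.475748) = -0.647018
  u ← 0.537933 + 0.17·(-0.647018) = 0.427940
u(0.51) ≈ 0.4279

0.4279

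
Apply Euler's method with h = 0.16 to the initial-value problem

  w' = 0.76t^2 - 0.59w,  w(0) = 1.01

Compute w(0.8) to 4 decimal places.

Euler: w_{n+1} = w_n + h·f(t_n, w_n).
t=0.000000, w=1.010000: f=-0.595900 → w ← 1.010000 + 0.16·(-0.595900) = 0.914656
t=0.160000, w=0.914656: f=-0.520191 → w ← 0.914656 + 0.16·(-0.520191) = 0.831425
t=0.320000, w=0.831425: f=-0.412717 → w ← 0.831425 + 0.16·(-0.412717) = 0.765391
t=0.480000, w=0.765391: f=-0.276477 → w ← 0.765391 + 0.16·(-0.276477) = 0.721154
t=0.640000, w=0.721154: f=-0.114185 → w ← 0.721154 + 0.16·(-0.114185) = 0.702885
w(0.8) ≈ 0.7029

0.7029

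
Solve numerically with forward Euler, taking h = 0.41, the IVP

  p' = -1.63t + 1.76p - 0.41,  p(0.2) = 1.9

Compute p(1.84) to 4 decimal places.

10.8580

Euler: p_{n+1} = p_n + h·f(t_n, p_n).
t=0.200000, p=1.900000: f=2.608000 → p ← 1.900000 + 0.41·2.608000 = 2.969280
t=0.610000, p=2.969280: f=3.821633 → p ← 2.969280 + 0.41·3.821633 = 4.536149
t=1.020000, p=4.536149: f=5.911023 → p ← 4.536149 + 0.41·5.911023 = 6.959669
t=1.430000, p=6.959669: f=9.508117 → p ← 6.959669 + 0.41·9.508117 = 10.857997
p(1.84) ≈ 10.8580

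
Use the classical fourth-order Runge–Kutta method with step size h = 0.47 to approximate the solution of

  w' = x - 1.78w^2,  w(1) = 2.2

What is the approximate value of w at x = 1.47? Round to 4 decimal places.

RK4: k1 = f(x_n, w_n); k2 = f(x_n + h/2, w_n + (h/2)·k1); k3 = f(x_n + h/2, w_n + (h/2)·k2); k4 = f(x_n + h, w_n + h·k3); w_{n+1} = w_n + (h/6)·(k1 + 2k2 + 2k3 + k4).
x=1.000000, w=2.200000:
  k1 = f(1.000000, 2.200000) = -7.615200
  k2 = f(1.235000, 0.410428) = 0.935157
  k3 = f(1.235000, 2.419762) = -9.187341
  k4 = f(1.470000, -2.118050) = -6.515323
  w ← 2.200000 + (0.47/6)·(k1 + 2k2 + 2k3 + k4) = -0.199733
w(1.47) ≈ -0.1997

-0.1997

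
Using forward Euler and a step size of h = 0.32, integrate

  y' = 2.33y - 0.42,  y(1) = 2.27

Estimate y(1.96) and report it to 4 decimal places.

Euler: y_{n+1} = y_n + h·f(s_n, y_n).
s=1.000000, y=2.270000: f=4.869100 → y ← 2.270000 + 0.32·4.869100 = 3.828112
s=1.320000, y=3.828112: f=8.499501 → y ← 3.828112 + 0.32·8.499501 = 6.547952
s=1.640000, y=6.547952: f=14.836729 → y ← 6.547952 + 0.32·14.836729 = 11.295706
y(1.96) ≈ 11.2957

11.2957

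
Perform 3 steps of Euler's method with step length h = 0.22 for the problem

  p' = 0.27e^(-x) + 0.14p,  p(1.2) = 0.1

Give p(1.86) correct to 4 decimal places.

0.1549

Euler: p_{n+1} = p_n + h·f(x_n, p_n).
x=1.200000, p=0.100000: f=0.095322 → p ← 0.100000 + 0.22·0.095322 = 0.120971
x=1.420000, p=0.120971: f=0.082199 → p ← 0.120971 + 0.22·0.082199 = 0.139055
x=1.640000, p=0.139055: f=0.071842 → p ← 0.139055 + 0.22·0.071842 = 0.154860
p(1.86) ≈ 0.1549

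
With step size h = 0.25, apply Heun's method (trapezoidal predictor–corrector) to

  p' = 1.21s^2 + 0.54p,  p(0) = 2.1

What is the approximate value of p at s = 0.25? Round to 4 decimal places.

2.4121

Heun: k1 = f(s_n, p_n); k2 = f(s_n + h, p_n + h·k1); p_{n+1} = p_n + (h/2)·(k1 + k2).
s=0.000000, p=2.100000:
  k1 = f(0.000000, 2.100000) = 1.134000
  k2 = f(0.250000, 2.383500) = 1.362715
  p ← 2.100000 + (0.25/2)·(1.134000 + 1.362715) = 2.412089
p(0.25) ≈ 2.4121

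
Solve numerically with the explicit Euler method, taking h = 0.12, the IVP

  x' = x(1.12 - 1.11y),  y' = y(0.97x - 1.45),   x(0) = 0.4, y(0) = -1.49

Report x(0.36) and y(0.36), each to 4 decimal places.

0.8980, -1.0474

Euler on (x,y): x_{n+1} = x_n + h·x', y_{n+1} = y_n + h·y'.
0.000000: (0.400000, -1.490000); f=(1.109560, 1.582380) → (0.533147, -1.300114)
0.120000: (0.533147, -1.300114); f=(1.366524, 1.212808) → (0.697130, -1.154577)
0.240000: (0.697130, -1.154577); f=(1.674214, 0.893393) → (0.898036, -1.047370)
(x(0.36), y(0.36)) ≈ (0.8980, -1.0474)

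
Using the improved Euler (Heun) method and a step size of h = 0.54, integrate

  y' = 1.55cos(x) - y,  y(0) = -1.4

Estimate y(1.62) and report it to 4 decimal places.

Heun: k1 = f(x_n, y_n); k2 = f(x_n + h, y_n + h·k1); y_{n+1} = y_n + (h/2)·(k1 + k2).
x=0.000000, y=-1.400000:
  k1 = f(0.000000, -1.400000) = 2.950000
  k2 = f(0.540000, 0.193000) = 1.136448
  y ← -1.400000 + (0.54/2)·(2.950000 + 1.136448) = -0.296659
x=0.540000, y=-0.296659:
  k1 = f(0.540000, -0.296659) = 1.626107
  k2 = f(1.080000, 0.581439) = 0.149120
  y ← -0.296659 + (0.54/2)·(1.626107 + 0.149120) = 0.182652
x=1.080000, y=0.182652:
  k1 = f(1.080000, 0.182652) = 0.547907
  k2 = f(1.620000, 0.478522) = -0.554757
  y ← 0.182652 + (0.54/2)·(0.547907 + (-0.554757)) = 0.180803
y(1.62) ≈ 0.1808

0.1808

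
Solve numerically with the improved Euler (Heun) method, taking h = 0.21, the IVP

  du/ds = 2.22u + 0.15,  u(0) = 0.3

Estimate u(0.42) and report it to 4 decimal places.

0.8441

Heun: k1 = f(s_n, u_n); k2 = f(s_n + h, u_n + h·k1); u_{n+1} = u_n + (h/2)·(k1 + k2).
s=0.000000, u=0.300000:
  k1 = f(0.000000, 0.300000) = 0.816000
  k2 = f(0.210000, 0.471360) = 1.196419
  u ← 0.300000 + (0.21/2)·(0.816000 + 1.196419) = 0.511304
s=0.210000, u=0.511304:
  k1 = f(0.210000, 0.511304) = 1.285095
  k2 = f(0.420000, 0.781174) = 1.884206
  u ← 0.511304 + (0.21/2)·(1.285095 + 1.884206) = 0.844081
u(0.42) ≈ 0.8441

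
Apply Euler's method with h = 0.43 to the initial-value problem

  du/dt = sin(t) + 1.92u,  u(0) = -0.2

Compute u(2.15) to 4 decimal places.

Euler: u_{n+1} = u_n + h·f(t_n, u_n).
t=0.000000, u=-0.200000: f=-0.384000 → u ← -0.200000 + 0.43·(-0.384000) = -0.365120
t=0.430000, u=-0.365120: f=-0.284160 → u ← -0.365120 + 0.43·(-0.284160) = -0.487309
t=0.860000, u=-0.487309: f=-0.177790 → u ← -0.487309 + 0.43·(-0.177790) = -0.563758
t=1.290000, u=-0.563758: f=-0.121581 → u ← -0.563758 + 0.43·(-0.121581) = -0.616038
t=1.720000, u=-0.616038: f=-0.193903 → u ← -0.616038 + 0.43·(-0.193903) = -0.699417
u(2.15) ≈ -0.6994

-0.6994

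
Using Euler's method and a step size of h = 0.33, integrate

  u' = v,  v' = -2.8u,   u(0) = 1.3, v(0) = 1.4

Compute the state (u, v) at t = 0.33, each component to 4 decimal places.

Euler on (u,v): u_{n+1} = u_n + h·u', v_{n+1} = v_n + h·v'.
0.000000: (1.300000, 1.400000); f=(1.400000, -3.640000) → (1.762000, 0.198800)
(u(0.33), v(0.33)) ≈ (1.7620, 0.1988)

1.7620, 0.1988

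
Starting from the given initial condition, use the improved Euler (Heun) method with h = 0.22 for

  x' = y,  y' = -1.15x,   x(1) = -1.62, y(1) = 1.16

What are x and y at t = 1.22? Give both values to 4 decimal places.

Heun on (x,y): k1 = f(t_n, state_n); k2 = f(t_n + h, state_n + h·k1); state_{n+1} = state_n + (h/2)·(k1 + k2).
1.000000: (-1.620000, 1.160000)
  k1 = (1.160000, 1.863000)
  predictor → (-1.364800, 1.569860)
  k2 = (1.569860, 1.569520)
  → (-1.319715, 1.537577)
(x(1.22), y(1.22)) ≈ (-1.3197, 1.5376)

-1.3197, 1.5376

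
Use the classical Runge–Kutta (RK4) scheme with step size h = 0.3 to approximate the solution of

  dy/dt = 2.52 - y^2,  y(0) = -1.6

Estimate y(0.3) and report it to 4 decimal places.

RK4: k1 = f(t_n, y_n); k2 = f(t_n + h/2, y_n + (h/2)·k1); k3 = f(t_n + h/2, y_n + (h/2)·k2); k4 = f(t_n + h, y_n + h·k3); y_{n+1} = y_n + (h/6)·(k1 + 2k2 + 2k3 + k4).
t=0.000000, y=-1.600000:
  k1 = f(0.000000, -1.600000) = -0.040000
  k2 = f(0.150000, -1.606000) = -0.059236
  k3 = f(0.150000, -1.608885) = -0.068512
  k4 = f(0.300000, -1.620554) = -0.106194
  y ← -1.600000 + (0.3/6)·(k1 + 2k2 + 2k3 + k4) = -1.620085
y(0.3) ≈ -1.6201

-1.6201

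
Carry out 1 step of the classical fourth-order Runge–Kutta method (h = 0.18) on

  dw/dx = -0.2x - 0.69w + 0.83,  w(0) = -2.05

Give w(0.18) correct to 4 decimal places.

RK4: k1 = f(x_n, w_n); k2 = f(x_n + h/2, w_n + (h/2)·k1); k3 = f(x_n + h/2, w_n + (h/2)·k2); k4 = f(x_n + h, w_n + h·k3); w_{n+1} = w_n + (h/6)·(k1 + 2k2 + 2k3 + k4).
x=0.000000, w=-2.050000:
  k1 = f(0.000000, -2.050000) = 2.244500
  k2 = f(0.090000, -1.847995) = 2.087117
  k3 = f(0.090000, -1.862160) = 2.096890
  k4 = f(0.180000, -1.672560) = 1.948066
  w ← -2.050000 + (0.18/6)·(k1 + 2k2 + 2k3 + k4) = -1.673183
w(0.18) ≈ -1.6732

-1.6732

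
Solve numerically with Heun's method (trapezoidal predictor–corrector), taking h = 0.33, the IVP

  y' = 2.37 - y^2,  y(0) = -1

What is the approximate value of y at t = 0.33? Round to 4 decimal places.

Heun: k1 = f(t_n, y_n); k2 = f(t_n + h, y_n + h·k1); y_{n+1} = y_n + (h/2)·(k1 + k2).
t=0.000000, y=-1.000000:
  k1 = f(0.000000, -1.000000) = 1.370000
  k2 = f(0.330000, -0.547900) = 2.069806
  y ← -1.000000 + (0.33/2)·(1.370000 + 2.069806) = -0.432432
y(0.33) ≈ -0.4324

-0.4324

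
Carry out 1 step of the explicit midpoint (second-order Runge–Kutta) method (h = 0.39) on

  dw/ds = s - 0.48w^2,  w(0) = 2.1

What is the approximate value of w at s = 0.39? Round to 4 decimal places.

1.6431

Midpoint: k1 = f(s_n, w_n); k2 = f(s_n + h/2, w_n + (h/2)·k1); w_{n+1} = w_n + h·k2.
s=0.000000, w=2.100000:
  k1 = f(0.000000, 2.100000) = -2.116800
  k2 = f(0.195000, 1.687224) = -1.171428
  w ← 2.100000 + 0.39·(-1.171428) = 1.643143
w(0.39) ≈ 1.6431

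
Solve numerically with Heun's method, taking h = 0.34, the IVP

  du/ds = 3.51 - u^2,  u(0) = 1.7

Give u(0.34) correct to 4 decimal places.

Heun: k1 = f(s_n, u_n); k2 = f(s_n + h, u_n + h·k1); u_{n+1} = u_n + (h/2)·(k1 + k2).
s=0.000000, u=1.700000:
  k1 = f(0.000000, 1.700000) = 0.620000
  k2 = f(0.340000, 1.910800) = -0.141157
  u ← 1.700000 + (0.34/2)·(0.620000 + (-0.141157)) = 1.781403
u(0.34) ≈ 1.7814

1.7814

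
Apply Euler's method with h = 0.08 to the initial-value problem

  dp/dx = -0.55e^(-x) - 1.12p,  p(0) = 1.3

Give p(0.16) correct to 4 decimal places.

0.9968

Euler: p_{n+1} = p_n + h·f(x_n, p_n).
x=0.000000, p=1.300000: f=-2.006000 → p ← 1.300000 + 0.08·(-2.006000) = 1.139520
x=0.080000, p=1.139520: f=-1.783976 → p ← 1.139520 + 0.08·(-1.783976) = 0.996802
p(0.16) ≈ 0.9968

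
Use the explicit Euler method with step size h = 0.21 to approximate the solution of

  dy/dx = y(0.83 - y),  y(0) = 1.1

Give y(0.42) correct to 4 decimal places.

0.9924

Euler: y_{n+1} = y_n + h·f(x_n, y_n).
x=0.000000, y=1.100000: f=-0.297000 → y ← 1.100000 + 0.21·(-0.297000) = 1.037630
x=0.210000, y=1.037630: f=-0.215443 → y ← 1.037630 + 0.21·(-0.215443) = 0.992387
y(0.42) ≈ 0.9924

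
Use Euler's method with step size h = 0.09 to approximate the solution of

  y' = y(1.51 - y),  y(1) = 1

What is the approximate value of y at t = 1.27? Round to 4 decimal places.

1.1308

Euler: y_{n+1} = y_n + h·f(t_n, y_n).
t=1.000000, y=1.000000: f=0.510000 → y ← 1.000000 + 0.09·0.510000 = 1.045900
t=1.090000, y=1.045900: f=0.485402 → y ← 1.045900 + 0.09·0.485402 = 1.089586
t=1.180000, y=1.089586: f=0.458077 → y ← 1.089586 + 0.09·0.458077 = 1.130813
y(1.27) ≈ 1.1308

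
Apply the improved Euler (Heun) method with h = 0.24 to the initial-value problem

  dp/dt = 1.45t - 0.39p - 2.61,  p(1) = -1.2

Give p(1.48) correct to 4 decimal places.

-1.3431

Heun: k1 = f(t_n, p_n); k2 = f(t_n + h, p_n + h·k1); p_{n+1} = p_n + (h/2)·(k1 + k2).
t=1.000000, p=-1.200000:
  k1 = f(1.000000, -1.200000) = -0.692000
  k2 = f(1.240000, -1.366080) = -0.279229
  p ← -1.200000 + (0.24/2)·(-0.692000 + (-0.279229)) = -1.316547
t=1.240000, p=-1.316547:
  k1 = f(1.240000, -1.316547) = -0.298546
  k2 = f(1.480000, -1.388199) = 0.077397
  p ← -1.316547 + (0.24/2)·(-0.298546 + 0.077397) = -1.343085
p(1.48) ≈ -1.3431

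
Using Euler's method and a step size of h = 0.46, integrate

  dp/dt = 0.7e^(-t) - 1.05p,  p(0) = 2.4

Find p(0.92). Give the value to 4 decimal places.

1.0112

Euler: p_{n+1} = p_n + h·f(t_n, p_n).
t=0.000000, p=2.400000: f=-1.820000 → p ← 2.400000 + 0.46·(-1.820000) = 1.562800
t=0.460000, p=1.562800: f=-1.199041 → p ← 1.562800 + 0.46·(-1.199041) = 1.011241
p(0.92) ≈ 1.0112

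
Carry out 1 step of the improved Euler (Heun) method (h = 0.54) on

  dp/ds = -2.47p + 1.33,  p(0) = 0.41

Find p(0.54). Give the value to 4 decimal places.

0.4671

Heun: k1 = f(s_n, p_n); k2 = f(s_n + h, p_n + h·k1); p_{n+1} = p_n + (h/2)·(k1 + k2).
s=0.000000, p=0.410000:
  k1 = f(0.000000, 0.410000) = 0.317300
  k2 = f(0.540000, 0.581342) = -0.105915
  p ← 0.410000 + (0.54/2)·(0.317300 + (-0.105915)) = 0.467074
p(0.54) ≈ 0.4671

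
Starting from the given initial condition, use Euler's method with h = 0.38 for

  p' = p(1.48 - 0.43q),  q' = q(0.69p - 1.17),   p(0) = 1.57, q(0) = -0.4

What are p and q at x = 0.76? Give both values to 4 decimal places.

4.1544, -0.4740

Euler on (p,q): p_{n+1} = p_n + h·p', q_{n+1} = q_n + h·q'.
0.000000: (1.570000, -0.400000); f=(2.593640, 0.034680) → (2.555583, -0.386822)
0.380000: (2.555583, -0.386822); f=(4.207342, -0.229522) → (4.154373, -0.474040)
(p(0.76), q(0.76)) ≈ (4.1544, -0.4740)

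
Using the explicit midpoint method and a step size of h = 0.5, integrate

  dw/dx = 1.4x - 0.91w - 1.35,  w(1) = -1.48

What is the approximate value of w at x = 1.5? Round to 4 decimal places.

-0.7655

Midpoint: k1 = f(x_n, w_n); k2 = f(x_n + h/2, w_n + (h/2)·k1); w_{n+1} = w_n + h·k2.
x=1.000000, w=-1.480000:
  k1 = f(1.000000, -1.480000) = 1.396800
  k2 = f(1.250000, -1.130800) = 1.429028
  w ← -1.480000 + 0.5·1.429028 = -0.765486
w(1.5) ≈ -0.7655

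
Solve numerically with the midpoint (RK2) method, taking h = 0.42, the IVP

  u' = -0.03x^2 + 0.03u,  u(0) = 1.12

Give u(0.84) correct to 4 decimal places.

1.1430

Midpoint: k1 = f(x_n, u_n); k2 = f(x_n + h/2, u_n + (h/2)·k1); u_{n+1} = u_n + h·k2.
x=0.000000, u=1.120000:
  k1 = f(0.000000, 1.120000) = 0.033600
  k2 = f(0.210000, 1.127056) = 0.032489
  u ← 1.120000 + 0.42·0.032489 = 1.133645
x=0.420000, u=1.133645:
  k1 = f(0.420000, 1.133645) = 0.028717
  k2 = f(0.630000, 1.139676) = 0.022283
  u ← 1.133645 + 0.42·0.022283 = 1.143004
u(0.84) ≈ 1.1430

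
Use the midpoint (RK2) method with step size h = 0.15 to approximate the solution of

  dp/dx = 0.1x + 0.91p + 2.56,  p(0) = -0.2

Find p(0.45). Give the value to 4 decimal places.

Midpoint: k1 = f(x_n, p_n); k2 = f(x_n + h/2, p_n + (h/2)·k1); p_{n+1} = p_n + h·k2.
x=0.000000, p=-0.200000:
  k1 = f(0.000000, -0.200000) = 2.378000
  k2 = f(0.075000, -0.021650) = 2.547798
  p ← -0.200000 + 0.15·2.547798 = 0.182170
x=0.150000, p=0.182170:
  k1 = f(0.150000, 0.182170) = 2.740774
  k2 = f(0.225000, 0.387728) = 2.935332
  p ← 0.182170 + 0.15·2.935332 = 0.622470
x=0.300000, p=0.622470:
  k1 = f(0.300000, 0.622470) = 3.156447
  k2 = f(0.375000, 0.859203) = 3.379375
  p ← 0.622470 + 0.15·3.379375 = 1.129376
p(0.45) ≈ 1.1294

1.1294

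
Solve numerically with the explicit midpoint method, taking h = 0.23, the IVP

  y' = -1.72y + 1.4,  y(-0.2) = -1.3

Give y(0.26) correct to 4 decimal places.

Midpoint: k1 = f(s_n, y_n); k2 = f(s_n + h/2, y_n + (h/2)·k1); y_{n+1} = y_n + h·k2.
s=-0.200000, y=-1.300000:
  k1 = f(-0.200000, -1.300000) = 3.636000
  k2 = f(-0.085000, -0.881860) = 2.916799
  y ← -1.300000 + 0.23·2.916799 = -0.629136
s=0.030000, y=-0.629136:
  k1 = f(0.030000, -0.629136) = 2.482114
  k2 = f(0.145000, -0.343693) = 1.991152
  y ← -0.629136 + 0.23·1.991152 = -0.171171
y(0.26) ≈ -0.1712

-0.1712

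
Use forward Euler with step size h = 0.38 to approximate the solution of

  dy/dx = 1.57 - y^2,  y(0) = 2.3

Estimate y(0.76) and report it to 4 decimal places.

1.1844

Euler: y_{n+1} = y_n + h·f(x_n, y_n).
x=0.000000, y=2.300000: f=-3.720000 → y ← 2.300000 + 0.38·(-3.720000) = 0.886400
x=0.380000, y=0.886400: f=0.784295 → y ← 0.886400 + 0.38·0.784295 = 1.184432
y(0.76) ≈ 1.1844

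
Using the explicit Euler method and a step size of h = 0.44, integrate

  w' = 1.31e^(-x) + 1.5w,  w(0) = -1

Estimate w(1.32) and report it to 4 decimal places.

Euler: w_{n+1} = w_n + h·f(x_n, w_n).
x=0.000000, w=-1.000000: f=-0.190000 → w ← -1.000000 + 0.44·(-0.190000) = -1.083600
x=0.440000, w=-1.083600: f=-0.781712 → w ← -1.083600 + 0.44·(-0.781712) = -1.427553
x=0.880000, w=-1.427553: f=-1.597964 → w ← -1.427553 + 0.44·(-1.597964) = -2.130658
w(1.32) ≈ -2.1307

-2.1307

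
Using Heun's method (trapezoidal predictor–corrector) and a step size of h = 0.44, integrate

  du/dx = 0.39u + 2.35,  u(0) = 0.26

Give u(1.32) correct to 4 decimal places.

Heun: k1 = f(x_n, u_n); k2 = f(x_n + h, u_n + h·k1); u_{n+1} = u_n + (h/2)·(k1 + k2).
x=0.000000, u=0.260000:
  k1 = f(0.000000, 0.260000) = 2.451400
  k2 = f(0.440000, 1.338616) = 2.872060
  u ← 0.260000 + (0.44/2)·(2.451400 + 2.872060) = 1.431161
x=0.440000, u=1.431161:
  k1 = f(0.440000, 1.431161) = 2.908153
  k2 = f(0.880000, 2.710749) = 3.407192
  u ← 1.431161 + (0.44/2)·(2.908153 + 3.407192) = 2.820537
x=0.880000, u=2.820537:
  k1 = f(0.880000, 2.820537) = 3.450009
  k2 = f(1.320000, 4.338541) = 4.042031
  u ← 2.820537 + (0.44/2)·(3.450009 + 4.042031) = 4.468786
u(1.32) ≈ 4.4688

4.4688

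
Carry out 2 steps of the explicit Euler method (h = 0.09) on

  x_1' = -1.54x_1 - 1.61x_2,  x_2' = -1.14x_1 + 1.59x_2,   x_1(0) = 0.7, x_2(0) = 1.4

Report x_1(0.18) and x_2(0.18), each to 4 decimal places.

0.1232, 1.7062

Euler on (x_1,x_2): x_1_{n+1} = x_1_n + h·x_1', x_2_{n+1} = x_2_n + h·x_2'.
0.000000: (0.700000, 1.400000); f=(-3.332000, 1.428000) → (0.400120, 1.528520)
0.090000: (0.400120, 1.528520); f=(-3.077102, 1.974210) → (0.123181, 1.706199)
(x_1(0.18), x_2(0.18)) ≈ (0.1232, 1.7062)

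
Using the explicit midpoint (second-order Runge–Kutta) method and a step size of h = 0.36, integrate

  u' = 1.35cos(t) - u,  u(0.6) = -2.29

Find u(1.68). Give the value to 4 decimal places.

-0.5456

Midpoint: k1 = f(t_n, u_n); k2 = f(t_n + h/2, u_n + (h/2)·k1); u_{n+1} = u_n + h·k2.
t=0.600000, u=-2.290000:
  k1 = f(0.600000, -2.290000) = 3.404203
  k2 = f(0.780000, -1.677243) = 2.636977
  u ← -2.290000 + 0.36·2.636977 = -1.340688
t=0.960000, u=-1.340688:
  k1 = f(0.960000, -1.340688) = 2.114940
  k2 = f(1.140000, -0.959999) = 1.523752
  u ← -1.340688 + 0.36·1.523752 = -0.792138
t=1.320000, u=-0.792138:
  k1 = f(1.320000, -0.792138) = 1.127175
  k2 = f(1.500000, -0.589246) = 0.684742
  u ← -0.792138 + 0.36·0.684742 = -0.545631
u(1.68) ≈ -0.5456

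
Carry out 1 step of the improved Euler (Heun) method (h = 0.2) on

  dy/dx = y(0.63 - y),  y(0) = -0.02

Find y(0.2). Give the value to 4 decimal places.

Heun: k1 = f(x_n, y_n); k2 = f(x_n + h, y_n + h·k1); y_{n+1} = y_n + (h/2)·(k1 + k2).
x=0.000000, y=-0.020000:
  k1 = f(0.000000, -0.020000) = -0.013000
  k2 = f(0.200000, -0.022600) = -0.014749
  y ← -0.020000 + (0.2/2)·(-0.013000 + (-0.014749)) = -0.022775
y(0.2) ≈ -0.0228

-0.0228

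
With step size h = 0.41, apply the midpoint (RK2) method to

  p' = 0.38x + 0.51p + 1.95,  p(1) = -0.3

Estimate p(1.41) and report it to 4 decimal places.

0.7178

Midpoint: k1 = f(x_n, p_n); k2 = f(x_n + h/2, p_n + (h/2)·k1); p_{n+1} = p_n + h·k2.
x=1.000000, p=-0.300000:
  k1 = f(1.000000, -0.300000) = 2.177000
  k2 = f(1.205000, 0.146285) = 2.482505
  p ← -0.300000 + 0.41·2.482505 = 0.717827
p(1.41) ≈ 0.7178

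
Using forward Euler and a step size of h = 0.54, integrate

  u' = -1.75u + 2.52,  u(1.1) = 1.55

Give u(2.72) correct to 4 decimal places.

1.4400

Euler: u_{n+1} = u_n + h·f(t_n, u_n).
t=1.100000, u=1.550000: f=-0.192500 → u ← 1.550000 + 0.54·(-0.192500) = 1.446050
t=1.640000, u=1.446050: f=-0.010588 → u ← 1.446050 + 0.54·(-0.010588) = 1.440333
t=2.180000, u=1.440333: f=-0.000582 → u ← 1.440333 + 0.54·(-0.000582) = 1.440018
u(2.72) ≈ 1.4400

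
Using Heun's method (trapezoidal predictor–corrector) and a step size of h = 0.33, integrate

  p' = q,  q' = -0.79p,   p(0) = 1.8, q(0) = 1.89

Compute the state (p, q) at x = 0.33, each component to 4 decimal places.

Heun on (p,q): k1 = f(x_n, state_n); k2 = f(x_n + h, state_n + h·k1); state_{n+1} = state_n + (h/2)·(k1 + k2).
0.000000: (1.800000, 1.890000)
  k1 = (1.890000, -1.422000)
  predictor → (2.423700, 1.420740)
  k2 = (1.420740, -1.914723)
  → (2.346272, 1.339441)
(p(0.33), q(0.33)) ≈ (2.3463, 1.3394)

2.3463, 1.3394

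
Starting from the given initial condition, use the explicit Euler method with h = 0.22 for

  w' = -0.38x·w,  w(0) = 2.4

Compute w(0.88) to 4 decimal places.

2.1440

Euler: w_{n+1} = w_n + h·f(x_n, w_n).
x=0.000000, w=2.400000: f=0.000000 → w ← 2.400000 + 0.22·0.000000 = 2.400000
x=0.220000, w=2.400000: f=-0.200640 → w ← 2.400000 + 0.22·(-0.200640) = 2.355859
x=0.440000, w=2.355859: f=-0.393900 → w ← 2.355859 + 0.22·(-0.393900) = 2.269201
x=0.660000, w=2.269201: f=-0.569116 → w ← 2.269201 + 0.22·(-0.569116) = 2.143996
w(0.88) ≈ 2.1440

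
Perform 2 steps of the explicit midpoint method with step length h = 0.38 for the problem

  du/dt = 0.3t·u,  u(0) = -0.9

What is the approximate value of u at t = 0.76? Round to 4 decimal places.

Midpoint: k1 = f(t_n, u_n); k2 = f(t_n + h/2, u_n + (h/2)·k1); u_{n+1} = u_n + h·k2.
t=0.000000, u=-0.900000:
  k1 = f(0.000000, -0.900000) = 0.000000
  k2 = f(0.190000, -0.900000) = -0.051300
  u ← -0.900000 + 0.38·(-0.051300) = -0.919494
t=0.380000, u=-0.919494:
  k1 = f(0.380000, -0.919494) = -0.104822
  k2 = f(0.570000, -0.939410) = -0.160639
  u ← -0.919494 + 0.38·(-0.160639) = -0.980537
u(0.76) ≈ -0.9805

-0.9805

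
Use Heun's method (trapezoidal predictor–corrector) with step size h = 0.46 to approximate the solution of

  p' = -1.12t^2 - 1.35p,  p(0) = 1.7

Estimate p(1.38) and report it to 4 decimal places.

-0.4097

Heun: k1 = f(t_n, p_n); k2 = f(t_n + h, p_n + h·k1); p_{n+1} = p_n + (h/2)·(k1 + k2).
t=0.000000, p=1.700000:
  k1 = f(0.000000, 1.700000) = -2.295000
  k2 = f(0.460000, 0.644300) = -1.106797
  p ← 1.700000 + (0.46/2)·(-2.295000 + (-1.106797)) = 0.917587
t=0.460000, p=0.917587:
  k1 = f(0.460000, 0.917587) = -1.475734
  k2 = f(0.920000, 0.238749) = -1.270279
  p ← 0.917587 + (0.46/2)·(-1.475734 + (-1.270279)) = 0.286004
t=0.920000, p=0.286004:
  k1 = f(0.920000, 0.286004) = -1.334073
  k2 = f(1.380000, -0.327670) = -1.690574
  p ← 0.286004 + (0.46/2)·(-1.334073 + (-1.690574)) = -0.409665
p(1.38) ≈ -0.4097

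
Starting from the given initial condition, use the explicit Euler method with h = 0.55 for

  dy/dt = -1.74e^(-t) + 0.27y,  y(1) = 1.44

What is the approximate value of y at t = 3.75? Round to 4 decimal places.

1.6860

Euler: y_{n+1} = y_n + h·f(t_n, y_n).
t=1.000000, y=1.440000: f=-0.251310 → y ← 1.440000 + 0.55·(-0.251310) = 1.301779
t=1.550000, y=1.301779: f=-0.017831 → y ← 1.301779 + 0.55·(-0.017831) = 1.291972
t=2.100000, y=1.291972: f=0.135758 → y ← 1.291972 + 0.55·0.135758 = 1.366639
t=2.650000, y=1.366639: f=0.246060 → y ← 1.366639 + 0.55·0.246060 = 1.501972
t=3.200000, y=1.501972: f=0.334606 → y ← 1.501972 + 0.55·0.334606 = 1.686006
y(3.75) ≈ 1.6860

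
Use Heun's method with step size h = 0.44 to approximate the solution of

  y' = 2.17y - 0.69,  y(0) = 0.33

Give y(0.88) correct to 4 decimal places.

Heun: k1 = f(x_n, y_n); k2 = f(x_n + h, y_n + h·k1); y_{n+1} = y_n + (h/2)·(k1 + k2).
x=0.000000, y=0.330000:
  k1 = f(0.000000, 0.330000) = 0.026100
  k2 = f(0.440000, 0.341484) = 0.051020
  y ← 0.330000 + (0.44/2)·(0.026100 + 0.051020) = 0.346966
x=0.440000, y=0.346966:
  k1 = f(0.440000, 0.346966) = 0.062917
  k2 = f(0.880000, 0.374650) = 0.122991
  y ← 0.346966 + (0.44/2)·(0.062917 + 0.122991) = 0.387866
y(0.88) ≈ 0.3879

0.3879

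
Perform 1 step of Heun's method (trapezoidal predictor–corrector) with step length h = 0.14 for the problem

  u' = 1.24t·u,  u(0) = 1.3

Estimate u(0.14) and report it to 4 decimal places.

Heun: k1 = f(t_n, u_n); k2 = f(t_n + h, u_n + h·k1); u_{n+1} = u_n + (h/2)·(k1 + k2).
t=0.000000, u=1.300000:
  k1 = f(0.000000, 1.300000) = 0.000000
  k2 = f(0.140000, 1.300000) = 0.225680
  u ← 1.300000 + (0.14/2)·(0.000000 + 0.225680) = 1.315798
u(0.14) ≈ 1.3158

1.3158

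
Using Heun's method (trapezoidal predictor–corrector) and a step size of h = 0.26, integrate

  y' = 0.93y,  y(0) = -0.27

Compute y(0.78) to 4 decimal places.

-0.5544

Heun: k1 = f(s_n, y_n); k2 = f(s_n + h, y_n + h·k1); y_{n+1} = y_n + (h/2)·(k1 + k2).
s=0.000000, y=-0.270000:
  k1 = f(0.000000, -0.270000) = -0.251100
  k2 = f(0.260000, -0.335286) = -0.311816
  y ← -0.270000 + (0.26/2)·(-0.251100 + (-0.311816)) = -0.343179
s=0.260000, y=-0.343179:
  k1 = f(0.260000, -0.343179) = -0.319157
  k2 = f(0.520000, -0.426160) = -0.396329
  y ← -0.343179 + (0.26/2)·(-0.319157 + (-0.396329)) = -0.436192
s=0.520000, y=-0.436192:
  k1 = f(0.520000, -0.436192) = -0.405659
  k2 = f(0.780000, -0.541663) = -0.503747
  y ← -0.436192 + (0.26/2)·(-0.405659 + (-0.503747)) = -0.554415
y(0.78) ≈ -0.5544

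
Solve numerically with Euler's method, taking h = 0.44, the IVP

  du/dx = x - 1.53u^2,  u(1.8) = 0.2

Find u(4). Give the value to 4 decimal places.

Euler: u_{n+1} = u_n + h·f(x_n, u_n).
x=1.800000, u=0.200000: f=1.738800 → u ← 0.200000 + 0.44·1.738800 = 0.965072
x=2.240000, u=0.965072: f=0.815013 → u ← 0.965072 + 0.44·0.815013 = 1.323678
x=2.680000, u=1.323678: f=-0.000748 → u ← 1.323678 + 0.44·(-0.000748) = 1.323349
x=3.120000, u=1.323349: f=0.440585 → u ← 1.323349 + 0.44·0.440585 = 1.517206
x=3.560000, u=1.517206: f=0.038071 → u ← 1.517206 + 0.44·0.038071 = 1.533957
u(4) ≈ 1.5340

1.5340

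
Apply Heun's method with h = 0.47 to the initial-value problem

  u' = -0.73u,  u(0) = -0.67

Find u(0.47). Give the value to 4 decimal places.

Heun: k1 = f(x_n, u_n); k2 = f(x_n + h, u_n + h·k1); u_{n+1} = u_n + (h/2)·(k1 + k2).
x=0.000000, u=-0.670000:
  k1 = f(0.000000, -0.670000) = 0.489100
  k2 = f(0.470000, -0.440123) = 0.321290
  u ← -0.670000 + (0.47/2)·(0.489100 + 0.321290) = -0.479558
u(0.47) ≈ -0.4796

-0.4796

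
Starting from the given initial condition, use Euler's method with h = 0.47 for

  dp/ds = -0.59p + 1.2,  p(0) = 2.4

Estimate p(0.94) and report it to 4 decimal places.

2.2251

Euler: p_{n+1} = p_n + h·f(s_n, p_n).
s=0.000000, p=2.400000: f=-0.216000 → p ← 2.400000 + 0.47·(-0.216000) = 2.298480
s=0.470000, p=2.298480: f=-0.156103 → p ← 2.298480 + 0.47·(-0.156103) = 2.225111
p(0.94) ≈ 2.2251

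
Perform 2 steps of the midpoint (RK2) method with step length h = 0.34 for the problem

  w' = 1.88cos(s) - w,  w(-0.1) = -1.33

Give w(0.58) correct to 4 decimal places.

0.1755

Midpoint: k1 = f(s_n, w_n); k2 = f(s_n + h/2, w_n + (h/2)·k1); w_{n+1} = w_n + h·k2.
s=-0.100000, w=-1.330000:
  k1 = f(-0.100000, -1.330000) = 3.200608
  k2 = f(0.070000, -0.785897) = 2.661293
  w ← -1.330000 + 0.34·2.661293 = -0.425161
s=0.240000, w=-0.425161:
  k1 = f(0.240000, -0.425161) = 2.251276
  k2 = f(0.410000, -0.042444) = 1.766631
  w ← -0.425161 + 0.34·1.766631 = 0.175494
w(0.58) ≈ 0.1755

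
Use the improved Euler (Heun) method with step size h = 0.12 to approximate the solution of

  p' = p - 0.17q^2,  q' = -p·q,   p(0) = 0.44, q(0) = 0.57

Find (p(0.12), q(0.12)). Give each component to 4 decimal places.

Heun on (p,q): k1 = f(t_n, state_n); k2 = f(t_n + h, state_n + h·k1); state_{n+1} = state_n + (h/2)·(k1 + k2).
0.000000: (0.440000, 0.570000)
  k1 = (0.384767, -0.250800)
  predictor → (0.486172, 0.539904)
  k2 = (0.436618, -0.262486)
  → (0.489283, 0.539203)
(p(0.12), q(0.12)) ≈ (0.4893, 0.5392)

0.4893, 0.5392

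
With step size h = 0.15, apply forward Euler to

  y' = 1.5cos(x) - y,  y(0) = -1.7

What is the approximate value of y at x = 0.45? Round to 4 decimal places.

-0.4774

Euler: y_{n+1} = y_n + h·f(x_n, y_n).
x=0.000000, y=-1.700000: f=3.200000 → y ← -1.700000 + 0.15·3.200000 = -1.220000
x=0.150000, y=-1.220000: f=2.703157 → y ← -1.220000 + 0.15·2.703157 = -0.814527
x=0.300000, y=-0.814527: f=2.247531 → y ← -0.814527 + 0.15·2.247531 = -0.477397
y(0.45) ≈ -0.4774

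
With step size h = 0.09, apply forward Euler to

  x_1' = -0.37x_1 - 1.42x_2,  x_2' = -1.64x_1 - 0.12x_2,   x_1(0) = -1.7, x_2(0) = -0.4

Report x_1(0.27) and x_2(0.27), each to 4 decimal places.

-1.4818, 0.3153

Euler on (x_1,x_2): x_1_{n+1} = x_1_n + h·x_1', x_2_{n+1} = x_2_n + h·x_2'.
0.000000: (-1.700000, -0.400000); f=(1.197000, 2.836000) → (-1.592270, -0.144760)
0.090000: (-1.592270, -0.144760); f=(0.794699, 2.628694) → (-1.520747, 0.091822)
0.180000: (-1.520747, 0.091822); f=(0.432289, 2.483007) → (-1.481841, 0.315293)
(x_1(0.27), x_2(0.27)) ≈ (-1.4818, 0.3153)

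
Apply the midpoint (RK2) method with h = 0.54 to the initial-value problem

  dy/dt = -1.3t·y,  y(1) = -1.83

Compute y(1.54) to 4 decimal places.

-0.7711

Midpoint: k1 = f(t_n, y_n); k2 = f(t_n + h/2, y_n + (h/2)·k1); y_{n+1} = y_n + h·k2.
t=1.000000, y=-1.830000:
  k1 = f(1.000000, -1.830000) = 2.379000
  k2 = f(1.270000, -1.187670) = 1.960843
  y ← -1.830000 + 0.54·1.960843 = -0.771145
y(1.54) ≈ -0.7711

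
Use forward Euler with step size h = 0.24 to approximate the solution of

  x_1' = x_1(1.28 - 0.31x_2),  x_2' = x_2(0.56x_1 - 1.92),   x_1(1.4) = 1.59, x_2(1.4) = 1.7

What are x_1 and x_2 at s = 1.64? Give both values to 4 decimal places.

1.8773, 1.2799

Euler on (x_1,x_2): x_1_{n+1} = x_1_n + h·x_1', x_2_{n+1} = x_2_n + h·x_2'.
1.400000: (1.590000, 1.700000); f=(1.197270, -1.750320) → (1.877345, 1.279923)
(x_1(1.64), x_2(1.64)) ≈ (1.8773, 1.2799)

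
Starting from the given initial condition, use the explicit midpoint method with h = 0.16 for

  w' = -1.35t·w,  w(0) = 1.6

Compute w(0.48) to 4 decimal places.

1.3678

Midpoint: k1 = f(t_n, w_n); k2 = f(t_n + h/2, w_n + (h/2)·k1); w_{n+1} = w_n + h·k2.
t=0.000000, w=1.600000:
  k1 = f(0.000000, 1.600000) = 0.000000
  k2 = f(0.080000, 1.600000) = -0.172800
  w ← 1.600000 + 0.16·(-0.172800) = 1.572352
t=0.160000, w=1.572352:
  k1 = f(0.160000, 1.572352) = -0.339628
  k2 = f(0.240000, 1.545182) = -0.500639
  w ← 1.572352 + 0.16·(-0.500639) = 1.492250
t=0.320000, w=1.492250:
  k1 = f(0.320000, 1.492250) = -0.644652
  k2 = f(0.400000, 1.440678) = -0.777966
  w ← 1.492250 + 0.16·(-0.777966) = 1.367775
w(0.48) ≈ 1.3678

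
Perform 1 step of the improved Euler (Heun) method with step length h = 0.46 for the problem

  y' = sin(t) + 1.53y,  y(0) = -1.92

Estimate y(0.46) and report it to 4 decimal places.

-3.6447

Heun: k1 = f(t_n, y_n); k2 = f(t_n + h, y_n + h·k1); y_{n+1} = y_n + (h/2)·(k1 + k2).
t=0.000000, y=-1.920000:
  k1 = f(0.000000, -1.920000) = -2.937600
  k2 = f(0.460000, -3.271296) = -4.561135
  y ← -1.920000 + (0.46/2)·(-2.937600 + (-4.561135)) = -3.644709
y(0.46) ≈ -3.6447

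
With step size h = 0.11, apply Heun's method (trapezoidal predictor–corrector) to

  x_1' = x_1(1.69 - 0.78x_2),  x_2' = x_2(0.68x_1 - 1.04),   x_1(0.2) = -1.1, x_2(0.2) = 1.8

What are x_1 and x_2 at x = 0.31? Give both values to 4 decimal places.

-1.1524, 1.4789

Heun on (x_1,x_2): k1 = f(x_n, state_n); k2 = f(x_n + h, state_n + h·k1); state_{n+1} = state_n + (h/2)·(k1 + k2).
0.200000: (-1.100000, 1.800000)
  k1 = (-0.314600, -3.218400)
  predictor → (-1.134606, 1.445976)
  k2 = (-0.637806, -2.619432)
  → (-1.152382, 1.478919)
(x_1(0.31), x_2(0.31)) ≈ (-1.1524, 1.4789)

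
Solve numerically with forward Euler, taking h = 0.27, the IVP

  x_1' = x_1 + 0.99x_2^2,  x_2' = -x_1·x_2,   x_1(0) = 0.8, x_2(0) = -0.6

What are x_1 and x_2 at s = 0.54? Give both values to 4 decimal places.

Euler on (x_1,x_2): x_1_{n+1} = x_1_n + h·x_1', x_2_{n+1} = x_2_n + h·x_2'.
0.000000: (0.800000, -0.600000); f=(1.156400, 0.480000) → (1.112228, -0.470400)
0.270000: (1.112228, -0.470400); f=(1.331291, 0.523192) → (1.471677, -0.329138)
(x_1(0.54), x_2(0.54)) ≈ (1.4717, -0.3291)

1.4717, -0.3291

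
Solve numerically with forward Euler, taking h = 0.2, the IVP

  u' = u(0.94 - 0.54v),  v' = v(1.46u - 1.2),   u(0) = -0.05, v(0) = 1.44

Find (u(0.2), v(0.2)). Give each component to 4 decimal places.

-0.0516, 1.0734

Euler on (u,v): u_{n+1} = u_n + h·u', v_{n+1} = v_n + h·v'.
0.000000: (-0.050000, 1.440000); f=(-0.008120, -1.833120) → (-0.051624, 1.073376)
(u(0.2), v(0.2)) ≈ (-0.0516, 1.0734)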